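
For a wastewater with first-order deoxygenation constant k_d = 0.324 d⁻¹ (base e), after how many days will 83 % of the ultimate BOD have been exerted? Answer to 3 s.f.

t ≈ 5.47 d

y/L₀ = 1 − e^(−k_d t) = 0.83 ⇒ e^(−k_d t) = 0.170
t = −ln(0.170) / 0.324 = 1.772 / 0.324 = 5.469 d.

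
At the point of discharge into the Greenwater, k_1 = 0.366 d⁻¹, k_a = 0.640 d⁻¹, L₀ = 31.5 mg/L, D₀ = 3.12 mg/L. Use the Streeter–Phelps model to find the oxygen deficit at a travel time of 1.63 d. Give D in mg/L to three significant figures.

D ≈ 9.45 mg/L

k_1 L₀/(k_a−k_1) = 0.366×31.5/(0.640−0.366) = 11.53/0.2740 = 42.08 mg/L.
e^(−k_1 t) = e^(−0.366×1.630) = 0.5507; e^(−k_a t) = e^(−0.640×1.630) = 0.3523.
D = 42.08 × (0.5507 − 0.3523) + 3.12 × 0.3523 = 8.347 + 1.099 = 9.446 mg/L.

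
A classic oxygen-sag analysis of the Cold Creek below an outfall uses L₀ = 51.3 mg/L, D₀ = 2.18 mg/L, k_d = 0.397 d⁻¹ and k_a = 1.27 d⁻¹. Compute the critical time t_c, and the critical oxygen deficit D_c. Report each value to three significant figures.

t_c = [1/(k_a−k_d)] ln[(k_a/k_d)(1 − D₀(k_a−k_d)/(k_d L₀))]
= [1/(1.27−0.397)] ln[(1.27/0.397)(1 − 2.18×0.8730/(0.397×51.3))]
= (1/0.8730) ln[3.199 × 0.9066] = 1.145 × ln(2.900) = 1.145 × 1.065 = 1.220 d.
L(t_c) = L₀ e^(−k_d t_c) = 51.3 × 0.6162 = 31.61 mg/L, and at the critical point k_a D_c = k_d L, so D_c = (0.397/1.27) × 31.61 = 9.882 mg/L.

t_c ≈ 1.22 d; D_c ≈ 9.88 mg/L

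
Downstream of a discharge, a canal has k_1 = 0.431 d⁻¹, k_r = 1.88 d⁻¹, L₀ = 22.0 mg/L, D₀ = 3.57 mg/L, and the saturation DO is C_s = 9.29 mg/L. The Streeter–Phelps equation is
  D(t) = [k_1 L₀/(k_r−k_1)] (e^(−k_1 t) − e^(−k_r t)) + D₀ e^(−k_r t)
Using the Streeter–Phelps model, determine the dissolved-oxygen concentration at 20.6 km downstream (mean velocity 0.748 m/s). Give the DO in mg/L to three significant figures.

DO ≈ 5.22 mg/L

Travel time t = x/v = 20.6 km / (0.748 m/s) = 20600 m / 0.748 m/s = 27540 s = 0.3188 d.
k_1 L₀/(k_r−k_1) = 0.431×22.0/(1.88−0.431) = 9.482/1.449 = 6.544 mg/L.
e^(−k_1 t) = e^(−0.431×0.3188) = 0.8716; e^(−k_r t) = e^(−1.88×0.3188) = 0.5492.
D = 6.544 × (0.8716 − 0.5492) + 3.57 × 0.5492 = 2.110 + 1.961 = 4.071 mg/L.
DO = C_s − D = 9.29 − 4.071 = 5.219 mg/L.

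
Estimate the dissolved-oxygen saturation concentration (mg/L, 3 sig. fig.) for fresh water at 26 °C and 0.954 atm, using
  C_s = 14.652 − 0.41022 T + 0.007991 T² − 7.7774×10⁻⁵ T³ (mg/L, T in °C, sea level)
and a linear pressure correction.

At sea level: C_s = 14.652 − 0.41022×26 + 0.007991×26² − 7.7774×10⁻⁵×26³ = 8.021 mg/L.
Pressure correction: C_s' = 8.021 × 0.954 = 7.652 mg/L.

C_s ≈ 7.65 mg/L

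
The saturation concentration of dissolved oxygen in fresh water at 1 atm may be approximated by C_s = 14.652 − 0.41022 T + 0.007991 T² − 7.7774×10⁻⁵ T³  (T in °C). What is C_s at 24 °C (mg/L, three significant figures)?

C_s = 14.652 − 0.41022×24 + 0.007991×24² − 7.7774×10⁻⁵×24³ = 8.334 mg/L.

C_s ≈ 8.33 mg/L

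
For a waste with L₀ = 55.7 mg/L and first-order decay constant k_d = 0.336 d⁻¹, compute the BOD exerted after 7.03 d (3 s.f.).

y ≈ 50.5 mg/L

y_t = L₀(1 − e^(−k_d t)) = 55.7 × (1 − e^(−0.336×7.03))
= 55.7 × (1 − 0.09422) = 55.7 × 0.9058 = 50.45 mg/L.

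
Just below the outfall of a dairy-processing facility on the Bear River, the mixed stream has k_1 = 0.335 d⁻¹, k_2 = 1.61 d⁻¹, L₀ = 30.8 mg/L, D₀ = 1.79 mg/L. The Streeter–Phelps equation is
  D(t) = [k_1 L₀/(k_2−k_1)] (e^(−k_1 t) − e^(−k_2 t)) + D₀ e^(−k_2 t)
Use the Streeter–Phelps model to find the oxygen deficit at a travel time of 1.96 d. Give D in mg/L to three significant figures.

D ≈ 3.93 mg/L

k_1 L₀/(k_2−k_1) = 0.335×30.8/(1.61−0.335) = 10.32/1.275 = 8.093 mg/L.
e^(−k_1 t) = e^(−0.335×1.960) = 0.5186; e^(−k_2 t) = e^(−1.61×1.960) = 0.04261.
D = 8.093 × (0.5186 − 0.04261) + 1.79 × 0.04261 = 3.852 + 0.07628 = 3.928 mg/L.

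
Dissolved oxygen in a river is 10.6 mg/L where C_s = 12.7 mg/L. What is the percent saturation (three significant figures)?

83.5 % saturation

% saturation = C/C_s × 100 = 10.6/12.7 × 100 = 83.5 %.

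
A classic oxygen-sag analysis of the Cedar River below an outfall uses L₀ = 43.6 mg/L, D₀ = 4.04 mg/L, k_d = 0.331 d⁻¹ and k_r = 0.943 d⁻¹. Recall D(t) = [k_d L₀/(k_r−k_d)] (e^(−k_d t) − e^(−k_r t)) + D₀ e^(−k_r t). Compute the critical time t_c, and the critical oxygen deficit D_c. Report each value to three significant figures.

At the critical point dD/dt = 0, so k_d L₀ e^(−k_d t) = k_r D. Substituting D(t) from the Streeter–Phelps equation and solving for t gives
t_c = ln[(k_r/k_d)(1 − D₀(k_r−k_d)/(k_d L₀))] / (k_r−k_d).
Here k_r−k_d = 0.6120 d⁻¹ and 1 − D₀(k_r−k_d)/(k_d L₀) = 1 − 4.04×0.6120/(0.331×43.6) = 0.8287, so
t_c = ln(2.849 × 0.8287) / 0.6120 = 0.8590 / 0.6120 = 1.404 d.
D_c = (k_d/k_r) L₀ e^(−k_d t_c) = (0.331/0.943) × 43.6 × e^(−0.331×1.404) = 0.3510 × 43.6 × 0.6284 = 9.617 mg/L.

t_c ≈ 1.40 d; D_c ≈ 9.62 mg/L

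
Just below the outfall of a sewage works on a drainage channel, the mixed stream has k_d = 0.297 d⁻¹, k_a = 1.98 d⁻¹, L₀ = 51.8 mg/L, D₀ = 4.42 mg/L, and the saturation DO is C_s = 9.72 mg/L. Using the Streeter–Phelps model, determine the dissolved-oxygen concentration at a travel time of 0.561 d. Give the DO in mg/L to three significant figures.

k_d L₀/(k_a−k_d) = 0.297×51.8/(1.98−0.297) = 15.38/1.683 = 9.141 mg/L.
e^(−k_d t) = e^(−0.297×0.5610) = 0.8465; e^(−k_a t) = e^(−1.98×0.5610) = 0.3293.
D = 9.141 × (0.8465 − 0.3293) + 4.42 × 0.3293 = 4.728 + 1.456 = 6.184 mg/L.
DO = C_s − D = 9.72 − 6.184 = 3.536 mg/L.

DO ≈ 3.54 mg/L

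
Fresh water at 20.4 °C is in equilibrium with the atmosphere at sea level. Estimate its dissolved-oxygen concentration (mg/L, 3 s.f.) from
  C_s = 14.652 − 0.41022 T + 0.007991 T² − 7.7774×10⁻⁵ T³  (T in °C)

C_s ≈ 8.95 mg/L

C_s = 14.652 − 0.41022×20.4 + 0.007991×20.4² − 7.7774×10⁻⁵×20.4³ = 8.949 mg/L.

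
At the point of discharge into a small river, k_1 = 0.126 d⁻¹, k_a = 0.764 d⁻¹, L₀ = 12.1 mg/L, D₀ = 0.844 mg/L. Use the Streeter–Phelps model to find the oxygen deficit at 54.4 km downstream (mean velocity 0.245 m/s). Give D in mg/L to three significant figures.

D ≈ 1.51 mg/L

Travel time t = x/v = 54.4 km / (0.245 m/s) = 54400 m / 0.245 m/s = 222000 s = 2.570 d.
k_1 L₀/(k_a−k_1) = 0.126×12.1/(0.764−0.126) = 1.525/0.6380 = 2.390 mg/L.
e^(−k_1 t) = e^(−0.126×2.570) = 0.7234; e^(−k_a t) = e^(−0.764×2.570) = 0.1404.
D = 2.390 × (0.7234 − 0.1404) + 0.844 × 0.1404 = 1.393 + 0.1185 = 1.512 mg/L.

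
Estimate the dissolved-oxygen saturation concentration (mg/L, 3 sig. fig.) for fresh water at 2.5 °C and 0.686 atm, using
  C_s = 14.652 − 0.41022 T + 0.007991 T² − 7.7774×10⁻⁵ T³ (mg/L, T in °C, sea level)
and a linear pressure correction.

C_s ≈ 9.38 mg/L

At sea level: C_s = 14.652 − 0.41022×2.5 + 0.007991×2.5² − 7.7774×10⁻⁵×2.5³ = 13.68 mg/L.
Pressure correction: C_s' = 13.68 × 0.686 = 9.381 mg/L.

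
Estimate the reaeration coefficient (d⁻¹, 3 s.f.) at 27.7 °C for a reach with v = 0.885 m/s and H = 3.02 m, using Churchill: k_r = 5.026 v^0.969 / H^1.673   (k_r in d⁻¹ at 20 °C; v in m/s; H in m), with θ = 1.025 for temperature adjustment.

k_r(20) = 5.026 × 0.885^0.969 / 3.02^1.673 = 5.026 × 0.8884 / 6.354 = 0.7027 d⁻¹.
k_r(27.7) = 0.7027 × 1.025^(27.7−20) = 0.7027 × 1.209 = 0.8498 d⁻¹.

k_r ≈ 0.850 d⁻¹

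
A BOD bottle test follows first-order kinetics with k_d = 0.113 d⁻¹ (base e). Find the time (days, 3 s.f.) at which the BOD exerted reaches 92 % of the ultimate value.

t ≈ 22.4 d

y/L₀ = 1 − e^(−k_d t) = 0.92 ⇒ e^(−k_d t) = 0.0800
t = −ln(0.0800) / 0.113 = 2.526 / 0.113 = 22.35 d.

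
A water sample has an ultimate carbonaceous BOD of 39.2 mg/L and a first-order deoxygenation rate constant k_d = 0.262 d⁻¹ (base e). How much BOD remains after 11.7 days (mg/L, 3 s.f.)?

L ≈ 1.83 mg/L

L_t = L₀ e^(−k_d t) = 39.2 × e^(−0.262×11.7) = 39.2 × 0.04664 = 1.828 mg/L.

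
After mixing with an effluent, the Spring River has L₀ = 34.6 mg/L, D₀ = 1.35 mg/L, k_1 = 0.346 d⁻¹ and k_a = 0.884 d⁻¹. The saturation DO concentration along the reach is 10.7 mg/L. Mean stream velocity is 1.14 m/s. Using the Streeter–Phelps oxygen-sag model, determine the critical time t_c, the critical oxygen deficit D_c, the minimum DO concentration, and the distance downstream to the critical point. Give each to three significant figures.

With k_a/k_1 = 2.555 and 1 − D₀(k_a−k_1)/(k_1 L₀) = 0.9393,
t_c = ln(2.555 × 0.9393) / (0.884 − 0.346) = ln(2.400) / 0.5380 = 0.8754/0.5380 = 1.627 d.
D_c = (k_1/k_a) L₀ e^(−k_1 t_c) = (0.346/0.884) × 34.6 × e^(−0.346×1.627) = 0.3914 × 34.6 × 0.5695 = 7.712 mg/L.
Minimum DO = C_s − D_c = 10.7 − 7.712 = 2.988 mg/L.
x_c = v t_c = 1.14 m/s × 1.627 d × 86400 s/d = 160300 m ≈ 160 km.

t_c ≈ 1.63 d; D_c ≈ 7.71 mg/L; min DO ≈ 2.99 mg/L; x_c ≈ 160 km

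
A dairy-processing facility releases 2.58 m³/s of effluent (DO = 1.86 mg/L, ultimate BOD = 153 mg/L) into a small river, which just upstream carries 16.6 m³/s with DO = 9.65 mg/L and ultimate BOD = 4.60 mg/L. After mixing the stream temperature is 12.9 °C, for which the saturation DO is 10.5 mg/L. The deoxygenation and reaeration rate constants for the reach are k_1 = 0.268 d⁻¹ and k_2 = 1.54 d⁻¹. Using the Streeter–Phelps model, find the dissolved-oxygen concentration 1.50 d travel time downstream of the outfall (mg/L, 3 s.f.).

DO ≈ 7.36 mg/L

Mixed DO = (16.6×9.65 + 2.58×1.86)/(16.6+2.58) = 165.0/19.18 = 8.602 mg/L.
Mixed L₀ = (16.6×4.60 + 2.58×153)/(19.18) = 471.1/19.18 = 24.56 mg/L.
Initial deficit D₀ = C_s − DO₀ = 10.5 − 8.602 = 1.898 mg/L.
D(1.50) = [0.268×24.56/(1.54−0.268)](e^(−0.268×1.50) − e^(−1.54×1.50)) + 1.898 e^(−1.54×1.50)
= 5.175 × (0.6690 − 0.09926) + 1.898 × 0.09926 = 3.137 mg/L.
DO = 10.5 − 3.137 = 7.363 mg/L.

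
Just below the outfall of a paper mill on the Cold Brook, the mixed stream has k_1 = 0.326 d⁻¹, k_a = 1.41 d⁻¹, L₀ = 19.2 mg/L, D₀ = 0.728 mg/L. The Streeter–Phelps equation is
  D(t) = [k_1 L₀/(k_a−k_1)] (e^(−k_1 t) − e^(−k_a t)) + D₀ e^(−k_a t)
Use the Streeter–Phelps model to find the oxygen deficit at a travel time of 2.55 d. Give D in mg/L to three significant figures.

k_1 L₀/(k_a−k_1) = 0.326×19.2/(1.41−0.326) = 6.259/1.084 = 5.774 mg/L.
e^(−k_1 t) = e^(−0.326×2.550) = 0.4355; e^(−k_a t) = e^(−1.41×2.550) = 0.02745.
D = 5.774 × (0.4355 − 0.02745) + 0.728 × 0.02745 = 2.356 + 0.01998 = 2.376 mg/L.

D ≈ 2.38 mg/L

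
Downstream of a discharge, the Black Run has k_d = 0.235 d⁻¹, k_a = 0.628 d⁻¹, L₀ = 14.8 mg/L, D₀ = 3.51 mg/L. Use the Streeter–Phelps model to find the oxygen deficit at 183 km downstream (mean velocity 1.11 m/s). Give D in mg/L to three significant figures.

D ≈ 4.04 mg/L

Travel time t = x/v = 183 km / (1.11 m/s) = 183000 m / 1.11 m/s = 164900 s = 1.908 d.
k_d L₀/(k_a−k_d) = 0.235×14.8/(0.628−0.235) = 3.478/0.3930 = 8.850 mg/L.
e^(−k_d t) = e^(−0.235×1.908) = 0.6386; e^(−k_a t) = e^(−0.628×1.908) = 0.3017.
D = 8.850 × (0.6386 − 0.3017) + 3.51 × 0.3017 = 2.982 + 1.059 = 4.041 mg/L.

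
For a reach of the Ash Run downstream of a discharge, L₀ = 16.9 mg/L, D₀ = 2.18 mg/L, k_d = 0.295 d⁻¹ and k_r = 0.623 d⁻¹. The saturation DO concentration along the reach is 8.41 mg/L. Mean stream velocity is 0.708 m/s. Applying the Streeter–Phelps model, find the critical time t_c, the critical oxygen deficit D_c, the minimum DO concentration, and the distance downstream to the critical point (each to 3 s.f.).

At the critical point dD/dt = 0, so k_d L₀ e^(−k_d t) = k_r D. Substituting D(t) from the Streeter–Phelps equation and solving for t gives
t_c = ln[(k_r/k_d)(1 − D₀(k_r−k_d)/(k_d L₀))] / (k_r−k_d).
Here k_r−k_d = 0.3280 d⁻¹ and 1 − D₀(k_r−k_d)/(k_d L₀) = 1 − 2.18×0.3280/(0.295×16.9) = 0.8566, so
t_c = ln(2.112 × 0.8566) / 0.3280 = 0.5928 / 0.3280 = 1.807 d.
D_c = (k_d/k_r) L₀ e^(−k_d t_c) = (0.295/0.623) × 16.9 × e^(−0.295×1.807) = 0.4735 × 16.9 × 0.5868 = 4.696 mg/L.
Minimum DO = C_s − D_c = 8.41 − 4.696 = 3.714 mg/L.
x_c = v t_c = 0.708 m/s × 1.807 d × 86400 s/d = 110500 m ≈ 111 km.

t_c ≈ 1.81 d; D_c ≈ 4.70 mg/L; min DO ≈ 3.71 mg/L; x_c ≈ 111 km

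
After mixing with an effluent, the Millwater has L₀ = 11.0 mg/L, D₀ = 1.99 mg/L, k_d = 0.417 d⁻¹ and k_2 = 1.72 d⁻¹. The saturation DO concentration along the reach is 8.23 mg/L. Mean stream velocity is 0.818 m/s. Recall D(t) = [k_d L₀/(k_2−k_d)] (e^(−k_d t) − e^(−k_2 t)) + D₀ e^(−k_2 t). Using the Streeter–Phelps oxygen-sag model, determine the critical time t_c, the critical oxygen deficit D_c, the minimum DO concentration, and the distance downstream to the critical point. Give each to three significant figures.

t_c ≈ 0.448 d; D_c ≈ 2.21 mg/L; min DO ≈ 6.02 mg/L; x_c ≈ 31.7 km

With k_2/k_d = 4.125 and 1 − D₀(k_2−k_d)/(k_d L₀) = 0.4347,
t_c = ln(4.125 × 0.4347) / (1.72 − 0.417) = ln(1.793) / 1.303 = 0.5839/1.303 = 0.4481 d.
L(t_c) = L₀ e^(−k_d t_c) = 11.0 × 0.8295 = 9.125 mg/L, and at the critical point k_2 D_c = k_d L, so D_c = (0.417/1.72) × 9.125 = 2.212 mg/L.
Minimum DO = C_s − D_c = 8.23 − 2.212 = 6.018 mg/L.
x_c = v t_c = 0.818 m/s × 0.4481 d × 86400 s/d = 31670 m ≈ 31.7 km.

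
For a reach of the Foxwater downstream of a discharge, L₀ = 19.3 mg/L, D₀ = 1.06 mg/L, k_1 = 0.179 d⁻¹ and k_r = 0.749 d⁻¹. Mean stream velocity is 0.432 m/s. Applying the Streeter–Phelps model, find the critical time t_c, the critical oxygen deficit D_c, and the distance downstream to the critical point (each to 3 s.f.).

At the critical point dD/dt = 0, so k_1 L₀ e^(−k_1 t) = k_r D. Substituting D(t) from the Streeter–Phelps equation and solving for t gives
t_c = ln[(k_r/k_1)(1 − D₀(k_r−k_1)/(k_1 L₀))] / (k_r−k_1).
Here k_r−k_1 = 0.5700 d⁻¹ and 1 − D₀(k_r−k_1)/(k_1 L₀) = 1 − 1.06×0.5700/(0.179×19.3) = 0.8251, so
t_c = ln(4.184 × 0.8251) / 0.5700 = 1.239 / 0.5700 = 2.174 d.
L(t_c) = L₀ e^(−k_1 t_c) = 19.3 × 0.6776 = 13.08 mg/L, and at the critical point k_r D_c = k_1 L, so D_c = (0.179/0.749) × 13.08 = 3.126 mg/L.
x_c = v t_c = 0.432 m/s × 2.174 d × 86400 s/d = 81140 m ≈ 81.1 km.

t_c ≈ 2.17 d; D_c ≈ 3.13 mg/L; x_c ≈ 81.1 km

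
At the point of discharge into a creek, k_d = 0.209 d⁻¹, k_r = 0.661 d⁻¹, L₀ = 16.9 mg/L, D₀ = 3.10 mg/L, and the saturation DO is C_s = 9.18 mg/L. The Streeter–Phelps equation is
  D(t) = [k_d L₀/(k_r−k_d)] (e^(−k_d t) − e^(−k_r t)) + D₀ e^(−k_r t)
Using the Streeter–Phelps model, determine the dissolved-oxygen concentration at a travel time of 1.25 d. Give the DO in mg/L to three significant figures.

k_d L₀/(k_r−k_d) = 0.209×16.9/(0.661−0.209) = 3.532/0.4520 = 7.814 mg/L.
e^(−k_d t) = e^(−0.209×1.250) = 0.7701; e^(−k_r t) = e^(−0.661×1.250) = 0.4377.
D = 7.814 × (0.7701 − 0.4377) + 3.10 × 0.4377 = 2.598 + 1.357 = 3.954 mg/L.
DO = C_s − D = 9.18 − 3.954 = 5.226 mg/L.

DO ≈ 5.23 mg/L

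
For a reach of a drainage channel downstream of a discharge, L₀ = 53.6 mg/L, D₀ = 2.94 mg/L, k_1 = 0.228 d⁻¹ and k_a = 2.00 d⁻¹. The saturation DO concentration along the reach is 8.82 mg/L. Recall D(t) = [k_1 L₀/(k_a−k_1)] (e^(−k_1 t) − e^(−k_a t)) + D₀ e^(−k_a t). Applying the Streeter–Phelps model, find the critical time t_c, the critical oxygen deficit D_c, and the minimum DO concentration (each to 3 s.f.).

At the critical point dD/dt = 0, so k_1 L₀ e^(−k_1 t) = k_a D. Substituting D(t) from the Streeter–Phelps equation and solving for t gives
t_c = ln[(k_a/k_1)(1 − D₀(k_a−k_1)/(k_1 L₀))] / (k_a−k_1).
Here k_a−k_1 = 1.772 d⁻¹ and 1 − D₀(k_a−k_1)/(k_1 L₀) = 1 − 2.94×1.772/(0.228×53.6) = 0.5737, so
t_c = ln(8.772 × 0.5737) / 1.772 = 1.616 / 1.772 = 0.9119 d.
L(t_c) = L₀ e^(−k_1 t_c) = 53.6 × 0.8123 = 43.54 mg/L, and at the critical point k_a D_c = k_1 L, so D_c = (0.228/2.00) × 43.54 = 4.963 mg/L.
Minimum DO = C_s − D_c = 8.82 − 4.963 = 3.857 mg/L.

t_c ≈ 0.912 d; D_c ≈ 4.96 mg/L; min DO ≈ 3.86 mg/L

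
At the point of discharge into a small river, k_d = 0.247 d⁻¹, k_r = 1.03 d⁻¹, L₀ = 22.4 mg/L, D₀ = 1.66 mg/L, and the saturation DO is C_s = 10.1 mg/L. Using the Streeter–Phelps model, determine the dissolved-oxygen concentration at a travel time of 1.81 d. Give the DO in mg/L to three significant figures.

k_d L₀/(k_r−k_d) = 0.247×22.4/(1.03−0.247) = 5.533/0.7830 = 7.066 mg/L.
e^(−k_d t) = e^(−0.247×1.810) = 0.6395; e^(−k_r t) = e^(−1.03×1.810) = 0.1550.
D = 7.066 × (0.6395 − 0.1550) + 1.66 × 0.1550 = 3.424 + 0.2573 = 3.681 mg/L.
DO = C_s − D = 10.1 − 3.681 = 6.419 mg/L.

DO ≈ 6.42 mg/L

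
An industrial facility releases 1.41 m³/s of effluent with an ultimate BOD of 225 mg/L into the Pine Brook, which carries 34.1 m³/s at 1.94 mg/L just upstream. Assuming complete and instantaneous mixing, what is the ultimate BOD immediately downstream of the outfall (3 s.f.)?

10.8 mg/L

Flow-weighted mixing: C = (Q_r C_r + Q_w C_w)/(Q_r + Q_w)
= (34.1×1.94 + 1.41×225)/(34.1 + 1.41) = 383.4/35.51 = 10.80 mg/L.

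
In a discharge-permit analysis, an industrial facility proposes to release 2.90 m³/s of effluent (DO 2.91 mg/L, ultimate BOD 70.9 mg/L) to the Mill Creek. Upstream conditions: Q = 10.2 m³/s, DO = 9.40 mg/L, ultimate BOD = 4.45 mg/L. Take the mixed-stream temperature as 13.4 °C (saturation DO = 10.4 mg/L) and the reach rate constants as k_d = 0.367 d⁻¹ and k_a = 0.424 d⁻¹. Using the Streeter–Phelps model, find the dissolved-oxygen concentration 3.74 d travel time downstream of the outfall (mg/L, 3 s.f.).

Mixed DO = (10.2×9.40 + 2.90×2.91)/(10.2+2.90) = 104.3/13.10 = 7.963 mg/L.
Mixed L₀ = (10.2×4.45 + 2.90×70.9)/(13.10) = 251.0/13.10 = 19.16 mg/L.
Initial deficit D₀ = C_s − DO₀ = 10.4 − 7.963 = 2.437 mg/L.
D(3.74) = [0.367×19.16/(0.424−0.367)](e^(−0.367×3.74) − e^(−0.424×3.74)) + 2.437 e^(−0.424×3.74)
= 123.4 × (0.2535 − 0.2048) + 2.437 × 0.2048 = 6.502 mg/L.
DO = 10.4 − 6.502 = 3.898 mg/L.

DO ≈ 3.90 mg/L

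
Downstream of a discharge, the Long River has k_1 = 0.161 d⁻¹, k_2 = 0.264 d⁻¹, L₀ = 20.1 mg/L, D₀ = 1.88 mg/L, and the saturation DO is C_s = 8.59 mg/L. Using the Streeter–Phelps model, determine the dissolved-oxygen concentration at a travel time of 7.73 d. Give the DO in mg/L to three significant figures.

DO ≈ 3.38 mg/L

k_1 L₀/(k_2−k_1) = 0.161×20.1/(0.264−0.161) = 3.236/0.1030 = 31.42 mg/L.
e^(−k_1 t) = e^(−0.161×7.730) = 0.2881; e^(−k_2 t) = e^(−0.264×7.730) = 0.1299.
D = 31.42 × (0.2881 − 0.1299) + 1.88 × 0.1299 = 4.969 + 0.2443 = 5.213 mg/L.
DO = C_s − D = 8.59 − 5.213 = 3.377 mg/L.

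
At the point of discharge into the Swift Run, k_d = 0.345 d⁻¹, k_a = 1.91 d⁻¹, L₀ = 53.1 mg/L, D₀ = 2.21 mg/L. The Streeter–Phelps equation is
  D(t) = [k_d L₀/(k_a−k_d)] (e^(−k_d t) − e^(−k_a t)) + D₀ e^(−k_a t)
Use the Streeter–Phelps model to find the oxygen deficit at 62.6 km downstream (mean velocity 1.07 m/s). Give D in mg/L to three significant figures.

D ≈ 6.66 mg/L

Travel time t = x/v = 62.6 km / (1.07 m/s) = 62600 m / 1.07 m/s = 58500 s = 0.6771 d.
k_d L₀/(k_a−k_d) = 0.345×53.1/(1.91−0.345) = 18.32/1.565 = 11.71 mg/L.
e^(−k_d t) = e^(−0.345×0.6771) = 0.7917; e^(−k_a t) = e^(−1.91×0.6771) = 0.2744.
D = 11.71 × (0.7917 − 0.2744) + 2.21 × 0.2744 = 6.056 + 0.6063 = 6.662 mg/L.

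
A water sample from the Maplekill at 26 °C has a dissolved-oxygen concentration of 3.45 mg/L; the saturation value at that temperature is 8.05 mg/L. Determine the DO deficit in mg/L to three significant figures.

D ≈ 4.60 mg/L

D = C_s − C = 8.05 − 3.45 = 4.60 mg/L.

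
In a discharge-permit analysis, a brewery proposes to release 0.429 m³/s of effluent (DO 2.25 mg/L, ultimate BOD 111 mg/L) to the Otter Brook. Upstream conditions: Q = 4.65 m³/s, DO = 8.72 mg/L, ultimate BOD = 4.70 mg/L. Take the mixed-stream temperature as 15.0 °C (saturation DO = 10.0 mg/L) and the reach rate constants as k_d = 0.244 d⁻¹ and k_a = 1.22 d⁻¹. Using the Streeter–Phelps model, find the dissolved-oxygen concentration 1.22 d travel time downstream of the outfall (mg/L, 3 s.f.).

Mixed DO = (4.65×8.72 + 0.429×2.25)/(4.65+0.429) = 41.51/5.079 = 8.174 mg/L.
Mixed L₀ = (4.65×4.70 + 0.429×111)/(5.079) = 69.47/5.079 = 13.68 mg/L.
Initial deficit D₀ = C_s − DO₀ = 10.0 − 8.174 = 1.826 mg/L.
D(1.22) = [0.244×13.68/(1.22−0.244)](e^(−0.244×1.22) − e^(−1.22×1.22)) + 1.826 e^(−1.22×1.22)
= 3.420 × (0.7425 − 0.2257) + 1.826 × 0.2257 = 2.180 mg/L.
DO = 10.0 − 2.180 = 7.820 mg/L.

DO ≈ 7.82 mg/L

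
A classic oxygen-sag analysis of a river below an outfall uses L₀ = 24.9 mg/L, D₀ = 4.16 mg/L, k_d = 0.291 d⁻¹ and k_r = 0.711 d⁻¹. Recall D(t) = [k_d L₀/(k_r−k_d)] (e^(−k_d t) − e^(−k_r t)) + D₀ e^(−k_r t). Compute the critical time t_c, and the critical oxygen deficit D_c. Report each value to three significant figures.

t_c = [1/(k_r−k_d)] ln[(k_r/k_d)(1 − D₀(k_r−k_d)/(k_d L₀))]
= [1/(0.711−0.291)] ln[(0.711/0.291)(1 − 4.16×0.4200/(0.291×24.9))]
= (1/0.4200) ln[2.443 × 0.7589] = 2.381 × ln(1.854) = 2.381 × 0.6174 = 1.470 d.
D_c = (k_d/k_r) L₀ e^(−k_d t_c) = (0.291/0.711) × 24.9 × e^(−0.291×1.470) = 0.4093 × 24.9 × 0.6520 = 6.644 mg/L.

t_c ≈ 1.47 d; D_c ≈ 6.64 mg/L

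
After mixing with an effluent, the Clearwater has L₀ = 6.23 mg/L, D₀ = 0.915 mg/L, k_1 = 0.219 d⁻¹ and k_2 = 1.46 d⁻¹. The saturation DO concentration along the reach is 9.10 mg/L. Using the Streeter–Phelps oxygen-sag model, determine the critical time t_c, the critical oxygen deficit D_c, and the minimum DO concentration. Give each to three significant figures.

t_c ≈ 0.0901 d; D_c ≈ 0.916 mg/L; min DO ≈ 8.18 mg/L

t_c = [1/(k_2−k_1)] ln[(k_2/k_1)(1 − D₀(k_2−k_1)/(k_1 L₀))]
= [1/(1.46−0.219)] ln[(1.46/0.219)(1 − 0.915×1.241/(0.219×6.23))]
= (1/1.241) ln[6.667 × 0.1677] = 0.8058 × ln(1.118) = 0.8058 × 0.1118 = 0.09006 d.
L(t_c) = L₀ e^(−k_1 t_c) = 6.23 × 0.9805 = 6.108 mg/L, and at the critical point k_2 D_c = k_1 L, so D_c = (0.219/1.46) × 6.108 = 0.9162 mg/L.
Minimum DO = C_s − D_c = 9.10 − 0.9162 = 8.184 mg/L.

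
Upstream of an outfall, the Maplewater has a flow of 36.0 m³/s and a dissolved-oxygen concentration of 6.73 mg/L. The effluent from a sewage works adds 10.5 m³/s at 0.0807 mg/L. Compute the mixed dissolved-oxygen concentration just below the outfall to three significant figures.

5.23 mg/L

Flow-weighted mixing: C = (Q_r C_r + Q_w C_w)/(Q_r + Q_w)
= (36.0×6.73 + 10.5×0.0807)/(36.0 + 10.5) = 243.1/46.50 = 5.229 mg/L.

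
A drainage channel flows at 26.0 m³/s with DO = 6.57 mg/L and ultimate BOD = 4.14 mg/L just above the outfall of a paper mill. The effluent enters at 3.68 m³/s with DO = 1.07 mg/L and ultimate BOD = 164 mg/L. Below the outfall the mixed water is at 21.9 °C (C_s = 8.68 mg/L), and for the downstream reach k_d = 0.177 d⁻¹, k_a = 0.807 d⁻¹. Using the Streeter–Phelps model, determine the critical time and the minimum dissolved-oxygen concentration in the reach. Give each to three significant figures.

Mixed DO = (26.0×6.57 + 3.68×1.07)/(26.0+3.68) = 174.8/29.68 = 5.888 mg/L.
Mixed L₀ = (26.0×4.14 + 3.68×164)/(29.68) = 711.2/29.68 = 23.96 mg/L.
Initial deficit D₀ = C_s − DO₀ = 8.68 − 5.888 = 2.792 mg/L.
t_c = (1/0.6300) ln[(0.807/0.177)(1 − 2.792×0.6300/(0.177×23.96))] = 1.587 × ln(2.668) = 1.558 d.
D_c = (0.177/0.807) × 23.96 × e^(−0.177×1.558) = 0.2193 × 23.96 × 0.7590 = 3.989 mg/L.
Minimum DO = 8.68 − 3.989 = 4.691 mg/L.

t_c ≈ 1.56 d; minimum DO ≈ 4.69 mg/L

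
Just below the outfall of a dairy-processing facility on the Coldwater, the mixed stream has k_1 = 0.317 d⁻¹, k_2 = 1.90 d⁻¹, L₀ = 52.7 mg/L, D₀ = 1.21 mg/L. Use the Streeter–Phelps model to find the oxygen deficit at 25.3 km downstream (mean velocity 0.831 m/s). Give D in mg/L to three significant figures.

Travel time t = x/v = 25.3 km / (0.831 m/s) = 25300 m / 0.831 m/s = 30450 s = 0.3524 d.
k_1 L₀/(k_2−k_1) = 0.317×52.7/(1.90−0.317) = 16.71/1.583 = 10.55 mg/L.
e^(−k_1 t) = e^(−0.317×0.3524) = 0.8943; e^(−k_2 t) = e^(−1.90×0.3524) = 0.5120.
D = 10.55 × (0.8943 − 0.5120) + 1.21 × 0.5120 = 4.035 + 0.6195 = 4.655 mg/L.

D ≈ 4.65 mg/L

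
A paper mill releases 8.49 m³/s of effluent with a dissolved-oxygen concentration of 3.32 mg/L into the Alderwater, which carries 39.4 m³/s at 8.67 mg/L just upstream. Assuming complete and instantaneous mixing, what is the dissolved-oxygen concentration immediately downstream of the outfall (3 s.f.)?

7.72 mg/L

Flow-weighted mixing: C = (Q_r C_r + Q_w C_w)/(Q_r + Q_w)
= (39.4×8.67 + 8.49×3.32)/(39.4 + 8.49) = 369.8/47.89 = 7.722 mg/L.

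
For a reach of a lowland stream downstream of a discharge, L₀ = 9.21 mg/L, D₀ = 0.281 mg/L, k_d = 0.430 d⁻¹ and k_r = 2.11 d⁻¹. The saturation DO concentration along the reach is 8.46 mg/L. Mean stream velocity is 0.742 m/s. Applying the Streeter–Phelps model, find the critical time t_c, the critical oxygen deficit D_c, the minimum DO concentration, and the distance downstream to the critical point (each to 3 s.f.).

At the critical point dD/dt = 0, so k_d L₀ e^(−k_d t) = k_r D. Substituting D(t) from the Streeter–Phelps equation and solving for t gives
t_c = ln[(k_r/k_d)(1 − D₀(k_r−k_d)/(k_d L₀))] / (k_r−k_d).
Here k_r−k_d = 1.680 d⁻¹ and 1 − D₀(k_r−k_d)/(k_d L₀) = 1 − 0.281×1.680/(0.430×9.21) = 0.8808, so
t_c = ln(4.907 × 0.8808) / 1.680 = 1.464 / 1.680 = 0.8713 d.
L(t_c) = L₀ e^(−k_d t_c) = 9.21 × 0.6875 = 6.332 mg/L, and at the critical point k_r D_c = k_d L, so D_c = (0.430/2.11) × 6.332 = 1.290 mg/L.
Minimum DO = C_s − D_c = 8.46 − 1.290 = 7.170 mg/L.
x_c = v t_c = 0.742 m/s × 0.8713 d × 86400 s/d = 55860 m ≈ 55.9 km.

t_c ≈ 0.871 d; D_c ≈ 1.29 mg/L; min DO ≈ 7.17 mg/L; x_c ≈ 55.9 km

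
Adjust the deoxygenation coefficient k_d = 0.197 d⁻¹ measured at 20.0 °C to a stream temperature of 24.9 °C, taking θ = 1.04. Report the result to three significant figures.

k_d(T₂) = k_d(T₁) · θ^(T₂−T₁) = 0.197 × 1.04^(24.9−20.0)
= 0.197 × 1.04^4.90 = 0.197 × 1.212 = 0.2387 d⁻¹.

k_d ≈ 0.239 d⁻¹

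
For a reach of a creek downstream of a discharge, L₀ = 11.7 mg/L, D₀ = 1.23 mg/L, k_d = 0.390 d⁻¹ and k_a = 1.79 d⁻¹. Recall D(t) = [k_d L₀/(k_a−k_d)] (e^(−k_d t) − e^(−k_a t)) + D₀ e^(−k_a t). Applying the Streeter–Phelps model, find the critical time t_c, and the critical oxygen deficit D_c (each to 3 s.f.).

At the critical point dD/dt = 0, so k_d L₀ e^(−k_d t) = k_a D. Substituting D(t) from the Streeter–Phelps equation and solving for t gives
t_c = ln[(k_a/k_d)(1 − D₀(k_a−k_d)/(k_d L₀))] / (k_a−k_d).
Here k_a−k_d = 1.400 d⁻¹ and 1 − D₀(k_a−k_d)/(k_d L₀) = 1 − 1.23×1.400/(0.390×11.7) = 0.6226, so
t_c = ln(4.590 × 0.6226) / 1.400 = 1.050 / 1.400 = 0.7500 d.
D_c = (k_d/k_a) L₀ e^(−k_d t_c) = (0.390/1.79) × 11.7 × e^(−0.390×0.7500) = 0.2179 × 11.7 × 0.7464 = 1.903 mg/L.

t_c ≈ 0.750 d; D_c ≈ 1.90 mg/L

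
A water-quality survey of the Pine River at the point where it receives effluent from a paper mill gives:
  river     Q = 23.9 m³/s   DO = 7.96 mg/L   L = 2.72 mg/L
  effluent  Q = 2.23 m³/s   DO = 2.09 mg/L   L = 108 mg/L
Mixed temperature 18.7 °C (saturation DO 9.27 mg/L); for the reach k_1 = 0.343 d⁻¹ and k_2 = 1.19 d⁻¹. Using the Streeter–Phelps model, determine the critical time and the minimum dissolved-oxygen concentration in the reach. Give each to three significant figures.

Mixed DO = (23.9×7.96 + 2.23×2.09)/(23.9+2.23) = 194.9/26.13 = 7.459 mg/L.
Mixed L₀ = (23.9×2.72 + 2.23×108)/(26.13) = 305.8/26.13 = 11.70 mg/L.
Initial deficit D₀ = C_s − DO₀ = 9.27 − 7.459 = 1.811 mg/L.
t_c = (1/0.8470) ln[(1.19/0.343)(1 − 1.811×0.8470/(0.343×11.70))] = 1.181 × ln(2.144) = 0.9004 d.
D_c = (0.343/1.19) × 11.70 × e^(−0.343×0.9004) = 0.2882 × 11.70 × 0.7343 = 2.477 mg/L.
Minimum DO = 9.27 − 2.477 = 6.793 mg/L.

t_c ≈ 0.900 d; minimum DO ≈ 6.79 mg/L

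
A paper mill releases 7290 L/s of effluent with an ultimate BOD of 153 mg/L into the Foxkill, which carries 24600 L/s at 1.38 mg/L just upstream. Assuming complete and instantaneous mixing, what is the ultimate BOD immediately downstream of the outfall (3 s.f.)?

36.0 mg/L

Flow-weighted mixing: C = (Q_r C_r + Q_w C_w)/(Q_r + Q_w)
= (24600×1.38 + 7290×153)/(24600 + 7290) = 1.149×10^6/31890 = 36.04 mg/L.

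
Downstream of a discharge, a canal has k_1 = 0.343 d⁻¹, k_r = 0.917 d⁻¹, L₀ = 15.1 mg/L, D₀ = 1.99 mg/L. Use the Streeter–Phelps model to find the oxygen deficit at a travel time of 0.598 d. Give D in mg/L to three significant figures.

D ≈ 3.29 mg/L

k_1 L₀/(k_r−k_1) = 0.343×15.1/(0.917−0.343) = 5.179/0.5740 = 9.023 mg/L.
e^(−k_1 t) = e^(−0.343×0.5980) = 0.8146; e^(−k_r t) = e^(−0.917×0.5980) = 0.5779.
D = 9.023 × (0.8146 − 0.5779) + 1.99 × 0.5779 = 2.135 + 1.150 = 3.285 mg/L.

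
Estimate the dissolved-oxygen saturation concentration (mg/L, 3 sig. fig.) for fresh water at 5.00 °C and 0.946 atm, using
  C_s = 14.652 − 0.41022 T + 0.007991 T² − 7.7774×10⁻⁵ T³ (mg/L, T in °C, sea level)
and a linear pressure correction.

C_s ≈ 12.1 mg/L

At sea level: C_s = 14.652 − 0.41022×5.00 + 0.007991×5.00² − 7.7774×10⁻⁵×5.00³ = 12.79 mg/L.
Pressure correction: C_s' = 12.79 × 0.946 = 12.10 mg/L.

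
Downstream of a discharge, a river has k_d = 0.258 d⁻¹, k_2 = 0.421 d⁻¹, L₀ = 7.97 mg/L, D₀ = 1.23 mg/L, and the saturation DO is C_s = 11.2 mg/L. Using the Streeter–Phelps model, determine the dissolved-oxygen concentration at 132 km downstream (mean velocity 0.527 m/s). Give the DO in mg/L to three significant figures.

Travel time t = x/v = 132 km / (0.527 m/s) = 132000 m / 0.527 m/s = 250500 s = 2.899 d.
k_d L₀/(k_2−k_d) = 0.258×7.97/(0.421−0.258) = 2.056/0.1630 = 12.62 mg/L.
e^(−k_d t) = e^(−0.258×2.899) = 0.4733; e^(−k_2 t) = e^(−0.421×2.899) = 0.2951.
D = 12.62 × (0.4733 − 0.2951) + 1.23 × 0.2951 = 2.249 + 0.3630 = 2.612 mg/L.
DO = C_s − D = 11.2 − 2.612 = 8.588 mg/L.

DO ≈ 8.59 mg/L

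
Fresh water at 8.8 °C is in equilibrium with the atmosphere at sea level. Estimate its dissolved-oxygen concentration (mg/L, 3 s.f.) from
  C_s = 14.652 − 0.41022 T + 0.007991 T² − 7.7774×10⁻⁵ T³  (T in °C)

C_s = 14.652 − 0.41022×8.8 + 0.007991×8.8² − 7.7774×10⁻⁵×8.8³ = 11.61 mg/L.

C_s ≈ 11.6 mg/L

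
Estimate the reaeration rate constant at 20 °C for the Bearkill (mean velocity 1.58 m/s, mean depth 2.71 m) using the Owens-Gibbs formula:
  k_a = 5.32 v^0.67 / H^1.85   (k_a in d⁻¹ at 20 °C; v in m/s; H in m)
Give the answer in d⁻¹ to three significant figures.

k_a = 5.32 × 1.58^0.67 / 2.71^1.85 = 5.32 × 1.359 / 6.324 = 1.143 d⁻¹.

k_a ≈ 1.14 d⁻¹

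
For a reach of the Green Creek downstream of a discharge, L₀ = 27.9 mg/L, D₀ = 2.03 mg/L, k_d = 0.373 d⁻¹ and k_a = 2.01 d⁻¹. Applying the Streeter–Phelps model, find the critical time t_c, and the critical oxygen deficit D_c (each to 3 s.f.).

t_c = [1/(k_a−k_d)] ln[(k_a/k_d)(1 − D₀(k_a−k_d)/(k_d L₀))]
= [1/(2.01−0.373)] ln[(2.01/0.373)(1 − 2.03×1.637/(0.373×27.9))]
= (1/1.637) ln[5.389 × 0.6807] = 0.6109 × ln(3.668) = 0.6109 × 1.300 = 0.7939 d.
D_c = (k_d/k_a) L₀ e^(−k_d t_c) = (0.373/2.01) × 27.9 × e^(−0.373×0.7939) = 0.1856 × 27.9 × 0.7437 = 3.850 mg/L.

t_c ≈ 0.794 d; D_c ≈ 3.85 mg/L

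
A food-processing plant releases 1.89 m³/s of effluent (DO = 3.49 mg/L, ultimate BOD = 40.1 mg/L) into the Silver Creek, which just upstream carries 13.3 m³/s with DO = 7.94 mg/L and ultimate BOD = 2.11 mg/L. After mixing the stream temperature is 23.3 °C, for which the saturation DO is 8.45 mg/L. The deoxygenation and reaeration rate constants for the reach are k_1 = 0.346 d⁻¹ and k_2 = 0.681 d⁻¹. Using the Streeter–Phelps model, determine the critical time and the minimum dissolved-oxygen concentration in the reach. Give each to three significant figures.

t_c ≈ 1.53 d; minimum DO ≈ 6.41 mg/L

Mixed DO = (13.3×7.94 + 1.89×3.49)/(13.3+1.89) = 112.2/15.19 = 7.386 mg/L.
Mixed L₀ = (13.3×2.11 + 1.89×40.1)/(15.19) = 103.9/15.19 = 6.837 mg/L.
Initial deficit D₀ = C_s − DO₀ = 8.45 − 7.386 = 1.064 mg/L.
t_c = (1/0.3350) ln[(0.681/0.346)(1 − 1.064×0.3350/(0.346×6.837))] = 2.985 × ln(1.672) = 1.534 d.
D_c = (0.346/0.681) × 6.837 × e^(−0.346×1.534) = 0.5081 × 6.837 × 0.5882 = 2.043 mg/L.
Minimum DO = 8.45 − 2.043 = 6.407 mg/L.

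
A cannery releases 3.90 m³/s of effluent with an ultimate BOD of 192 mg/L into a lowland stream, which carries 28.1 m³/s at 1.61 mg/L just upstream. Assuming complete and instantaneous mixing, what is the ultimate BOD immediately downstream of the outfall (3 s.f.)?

Flow-weighted mixing: C = (Q_r C_r + Q_w C_w)/(Q_r + Q_w)
= (28.1×1.61 + 3.90×192)/(28.1 + 3.90) = 794.0/32.00 = 24.81 mg/L.

24.8 mg/L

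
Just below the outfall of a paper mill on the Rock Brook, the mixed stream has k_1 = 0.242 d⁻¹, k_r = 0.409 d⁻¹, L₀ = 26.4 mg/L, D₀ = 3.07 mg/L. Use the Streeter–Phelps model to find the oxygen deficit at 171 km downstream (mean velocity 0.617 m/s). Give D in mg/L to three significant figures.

Travel time t = x/v = 171 km / (0.617 m/s) = 171000 m / 0.617 m/s = 277100 s = 3.208 d.
k_1 L₀/(k_r−k_1) = 0.242×26.4/(0.409−0.242) = 6.389/0.1670 = 38.26 mg/L.
e^(−k_1 t) = e^(−0.242×3.208) = 0.4601; e^(−k_r t) = e^(−0.409×3.208) = 0.2693.
D = 38.26 × (0.4601 − 0.2693) + 3.07 × 0.2693 = 7.300 + 0.8267 = 8.127 mg/L.

D ≈ 8.13 mg/L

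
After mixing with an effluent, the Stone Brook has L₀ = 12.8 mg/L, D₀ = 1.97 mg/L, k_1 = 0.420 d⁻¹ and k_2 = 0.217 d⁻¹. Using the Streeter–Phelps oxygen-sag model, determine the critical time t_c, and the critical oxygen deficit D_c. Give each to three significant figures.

t_c ≈ 2.90 d; D_c ≈ 7.33 mg/L

With k_2/k_1 = 0.5167 and 1 − D₀(k_2−k_1)/(k_1 L₀) = 1.074,
t_c = ln(0.5167 × 1.074) / (0.217 − 0.420) = ln(0.5551) / -0.2030 = -0.5886/-0.2030 = 2.900 d.
L(t_c) = L₀ e^(−k_1 t_c) = 12.8 × 0.2959 = 3.787 mg/L, and at the critical point k_2 D_c = k_1 L, so D_c = (0.420/0.217) × 3.787 = 7.330 mg/L.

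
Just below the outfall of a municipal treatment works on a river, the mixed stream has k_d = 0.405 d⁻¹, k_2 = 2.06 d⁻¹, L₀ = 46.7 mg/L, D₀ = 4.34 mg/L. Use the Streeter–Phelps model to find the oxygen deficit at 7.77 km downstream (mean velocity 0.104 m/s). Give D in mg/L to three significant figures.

Travel time t = x/v = 7.77 km / (0.104 m/s) = 7770 m / 0.104 m/s = 74710 s = 0.8647 d.
k_d L₀/(k_2−k_d) = 0.405×46.7/(2.06−0.405) = 18.91/1.655 = 11.43 mg/L.
e^(−k_d t) = e^(−0.405×0.8647) = 0.7045; e^(−k_2 t) = e^(−2.06×0.8647) = 0.1684.
D = 11.43 × (0.7045 − 0.1684) + 4.34 × 0.1684 = 6.127 + 0.7309 = 6.858 mg/L.

D ≈ 6.86 mg/L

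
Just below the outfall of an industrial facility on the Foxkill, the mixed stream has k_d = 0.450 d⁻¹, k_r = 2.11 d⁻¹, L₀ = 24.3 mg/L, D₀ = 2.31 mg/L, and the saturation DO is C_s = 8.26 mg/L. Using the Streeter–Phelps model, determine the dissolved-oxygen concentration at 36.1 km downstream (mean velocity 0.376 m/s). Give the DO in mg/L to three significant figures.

DO ≈ 4.67 mg/L

Travel time t = x/v = 36.1 km / (0.376 m/s) = 36100 m / 0.376 m/s = 96010 s = 1.111 d.
k_d L₀/(k_r−k_d) = 0.450×24.3/(2.11−0.450) = 10.94/1.660 = 6.587 mg/L.
e^(−k_d t) = e^(−0.450×1.111) = 0.6065; e^(−k_r t) = e^(−2.11×1.111) = 0.09588.
D = 6.587 × (0.6065 − 0.09588) + 2.31 × 0.09588 = 3.364 + 0.2215 = 3.585 mg/L.
DO = C_s − D = 8.26 − 3.585 = 4.675 mg/L.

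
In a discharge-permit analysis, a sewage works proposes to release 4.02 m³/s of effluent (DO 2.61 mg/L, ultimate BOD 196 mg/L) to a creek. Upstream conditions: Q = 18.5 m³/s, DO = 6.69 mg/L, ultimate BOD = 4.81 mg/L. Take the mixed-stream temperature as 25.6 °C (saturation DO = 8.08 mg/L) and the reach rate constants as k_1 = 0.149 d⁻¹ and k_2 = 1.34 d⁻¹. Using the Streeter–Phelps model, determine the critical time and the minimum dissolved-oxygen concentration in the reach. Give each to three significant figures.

Mixed DO = (18.5×6.69 + 4.02×2.61)/(18.5+4.02) = 134.3/22.52 = 5.962 mg/L.
Mixed L₀ = (18.5×4.81 + 4.02×196)/(22.52) = 876.9/22.52 = 38.94 mg/L.
Initial deficit D₀ = C_s − DO₀ = 8.08 − 5.962 = 2.118 mg/L.
t_c = (1/1.191) ln[(1.34/0.149)(1 − 2.118×1.191/(0.149×38.94))] = 0.8396 × ln(5.083) = 1.365 d.
D_c = (0.149/1.34) × 38.94 × e^(−0.149×1.365) = 0.1112 × 38.94 × 0.8160 = 3.533 mg/L.
Minimum DO = 8.08 − 3.533 = 4.547 mg/L.

t_c ≈ 1.37 d; minimum DO ≈ 4.55 mg/L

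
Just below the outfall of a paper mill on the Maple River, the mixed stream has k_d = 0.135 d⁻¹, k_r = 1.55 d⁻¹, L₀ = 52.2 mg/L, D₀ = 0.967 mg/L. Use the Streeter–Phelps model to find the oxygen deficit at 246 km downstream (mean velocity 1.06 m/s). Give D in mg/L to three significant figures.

Travel time t = x/v = 246 km / (1.06 m/s) = 246000 m / 1.06 m/s = 232100 s = 2.686 d.
k_d L₀/(k_r−k_d) = 0.135×52.2/(1.55−0.135) = 7.047/1.415 = 4.980 mg/L.
e^(−k_d t) = e^(−0.135×2.686) = 0.6959; e^(−k_r t) = e^(−1.55×2.686) = 0.01555.
D = 4.980 × (0.6959 − 0.01555) + 0.967 × 0.01555 = 3.388 + 0.01504 = 3.403 mg/L.

D ≈ 3.40 mg/L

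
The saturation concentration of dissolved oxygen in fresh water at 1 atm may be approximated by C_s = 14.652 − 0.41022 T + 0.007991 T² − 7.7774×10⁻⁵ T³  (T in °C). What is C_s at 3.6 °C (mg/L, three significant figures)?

C_s ≈ 13.3 mg/L

C_s = 14.652 − 0.41022×3.6 + 0.007991×3.6² − 7.7774×10⁻⁵×3.6³ = 13.28 mg/L.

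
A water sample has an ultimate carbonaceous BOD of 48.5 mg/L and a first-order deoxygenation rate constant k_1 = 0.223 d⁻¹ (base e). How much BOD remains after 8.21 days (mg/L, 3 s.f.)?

L_t = L₀ e^(−k_1 t) = 48.5 × e^(−0.223×8.21) = 48.5 × 0.1603 = 7.774 mg/L.

L ≈ 7.77 mg/L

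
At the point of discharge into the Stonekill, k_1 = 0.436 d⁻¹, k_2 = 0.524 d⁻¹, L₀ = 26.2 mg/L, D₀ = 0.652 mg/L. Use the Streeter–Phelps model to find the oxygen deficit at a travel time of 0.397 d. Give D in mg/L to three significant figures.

D ≈ 4.28 mg/L

k_1 L₀/(k_2−k_1) = 0.436×26.2/(0.524−0.436) = 11.42/0.08800 = 129.8 mg/L.
e^(−k_1 t) = e^(−0.436×0.3970) = 0.8411; e^(−k_2 t) = e^(−0.524×0.3970) = 0.8122.
D = 129.8 × (0.8411 − 0.8122) + 0.652 × 0.8122 = 3.748 + 0.5295 = 4.278 mg/L.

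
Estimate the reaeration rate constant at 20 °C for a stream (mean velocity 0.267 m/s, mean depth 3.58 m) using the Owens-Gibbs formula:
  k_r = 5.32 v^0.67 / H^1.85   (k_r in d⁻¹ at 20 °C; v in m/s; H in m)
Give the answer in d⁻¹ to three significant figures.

k_r = 5.32 × 0.267^0.67 / 3.58^1.85 = 5.32 × 0.4128 / 10.58 = 0.2075 d⁻¹.

k_r ≈ 0.207 d⁻¹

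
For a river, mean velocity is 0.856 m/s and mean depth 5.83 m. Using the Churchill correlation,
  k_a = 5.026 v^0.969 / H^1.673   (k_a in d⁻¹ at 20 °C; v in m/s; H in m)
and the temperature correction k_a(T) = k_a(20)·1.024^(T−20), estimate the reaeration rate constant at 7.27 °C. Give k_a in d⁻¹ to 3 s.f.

k_a ≈ 0.167 d⁻¹

k_a(20) = 5.026 × 0.856^0.969 / 5.83^1.673 = 5.026 × 0.8601 / 19.10 = 0.2264 d⁻¹.
k_a(7.27) = 0.2264 × 1.024^(7.27−20) = 0.2264 × 0.7394 = 0.1674 d⁻¹.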